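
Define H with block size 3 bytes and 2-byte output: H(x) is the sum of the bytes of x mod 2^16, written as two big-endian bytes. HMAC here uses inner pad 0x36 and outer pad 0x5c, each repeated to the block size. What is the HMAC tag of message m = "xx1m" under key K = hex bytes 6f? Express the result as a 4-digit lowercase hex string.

0140

Key hex bytes 6f is 1 byte ≤ B = 3; zero-pad to 3 bytes: K' = 6f 00 00.
K' ⊕ ipad = 59 36 36.  K' ⊕ opad = 33 5c 5c.
Inner input = (K'⊕ipad) ∥ m = 59 36 36 ∥ 78 78 31 6d.
Inner hash: sum = 89+54+54+120+120+49+109 = 595 → 02 53.
Outer input = (K'⊕opad) ∥ inner = 33 5c 5c ∥ 02 53.
Outer hash (tag): sum = 51+92+92+2+83 = 320 → 01 40.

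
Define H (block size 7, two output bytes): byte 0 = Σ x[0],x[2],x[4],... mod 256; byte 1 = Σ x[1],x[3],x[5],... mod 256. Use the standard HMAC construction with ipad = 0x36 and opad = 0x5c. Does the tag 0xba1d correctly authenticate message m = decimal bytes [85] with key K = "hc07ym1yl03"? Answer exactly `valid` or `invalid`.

Key "hc07ym1yl03" = 68 63 30 37 79 6d 31 79 6c 30 33 is 11 bytes > B = 7, so hash it first: H(key) = e1 b0, then zero-pad to 7 bytes: K' = e1 b0 00 00 00 00 00.
K' ⊕ ipad = d7 86 36 36 36 36 36; K' ⊕ opad = bd ec 5c 5c 5c 5c 5c.
Inner hash: even-index sum = 377 mod 256 = 121; odd-index sum = 327 mod 256 = 71 → 79 47.
Outer hash (recomputed tag): even-index sum = 536 mod 256 = 24; odd-index sum = 541 mod 256 = 29 → 18 1d.
Recomputed tag = 181d; claimed = ba1d → mismatch.

invalid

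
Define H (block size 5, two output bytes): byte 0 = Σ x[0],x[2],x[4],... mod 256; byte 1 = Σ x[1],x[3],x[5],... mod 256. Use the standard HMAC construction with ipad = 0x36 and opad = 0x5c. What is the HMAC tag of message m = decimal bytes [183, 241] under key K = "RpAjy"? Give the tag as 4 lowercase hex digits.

a97d

Key "RpAjy" = 52 70 41 6a 79 is exactly B = 5 bytes: K' = 52 70 41 6a 79.
K' ⊕ ipad = 64 46 77 5c 4f.  K' ⊕ opad = 0e 2c 1d 36 25.
Inner input = (K'⊕ipad) ∥ m = 64 46 77 5c 4f ∥ b7 f1.
Inner hash: even-index sum = 539 mod 256 = 27; odd-index sum = 345 mod 256 = 89 → 1b 59.
Outer input = (K'⊕opad) ∥ inner = 0e 2c 1d 36 25 ∥ 1b 59.
Outer hash (tag): even-index sum = 169 mod 256 = 169; odd-index sum = 125 mod 256 = 125 → a9 7d.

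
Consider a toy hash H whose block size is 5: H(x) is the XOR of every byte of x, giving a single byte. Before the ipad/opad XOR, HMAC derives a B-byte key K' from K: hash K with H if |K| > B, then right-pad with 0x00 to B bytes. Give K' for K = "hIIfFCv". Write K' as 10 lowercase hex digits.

|K| = 7 > B = 5, so first hash the key.
H(K): XOR 68⊕49⊕49⊕66⊕46⊕43⊕76 = 7d.
Zero-pad H(K) = 7d to 5 bytes: K' = 7d 00 00 00 00.

7d00000000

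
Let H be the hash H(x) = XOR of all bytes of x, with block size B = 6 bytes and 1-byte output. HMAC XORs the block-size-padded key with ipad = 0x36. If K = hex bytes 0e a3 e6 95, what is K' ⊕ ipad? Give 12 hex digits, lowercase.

Key hex bytes 0e a3 e6 95 is 4 bytes ≤ B = 6; zero-pad to 6 bytes: K' = 0e a3 e6 95 00 00.
XOR each byte with 0x36: 0e⊕36=38, a3⊕36=95, e6⊕36=d0, 95⊕36=a3, 00⊕36=36, 00⊕36=36.

3895d0a33636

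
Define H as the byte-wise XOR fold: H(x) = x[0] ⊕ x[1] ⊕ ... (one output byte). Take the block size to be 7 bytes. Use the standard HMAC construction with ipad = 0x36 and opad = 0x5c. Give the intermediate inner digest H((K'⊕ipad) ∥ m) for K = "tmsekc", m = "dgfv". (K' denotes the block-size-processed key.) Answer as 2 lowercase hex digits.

Key "tmsekc" = 74 6d 73 65 6b 63 is 6 bytes ≤ B = 7; zero-pad to 7 bytes: K' = 74 6d 73 65 6b 63 00.
K' ⊕ ipad = 42 5b 45 53 5d 55 36.
Inner input = 42 5b 45 53 5d 55 36 ∥ 64 67 66 76.
Inner hash: XOR 42⊕5b⊕45⊕53⊕5d⊕55⊕36⊕64⊕67⊕66⊕76 = 22.

22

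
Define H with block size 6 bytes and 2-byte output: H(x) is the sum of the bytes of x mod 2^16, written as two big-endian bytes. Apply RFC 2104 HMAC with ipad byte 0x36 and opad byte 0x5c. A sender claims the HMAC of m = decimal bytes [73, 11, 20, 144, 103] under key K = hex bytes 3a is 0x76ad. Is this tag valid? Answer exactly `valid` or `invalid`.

Key hex bytes 3a is 1 byte ≤ B = 6; zero-pad to 6 bytes: K' = 3a 00 00 00 00 00.
K' ⊕ ipad = 0c 36 36 36 36 36; K' ⊕ opad = 66 5c 5c 5c 5c 5c.
Inner hash: sum = 12+54+54+54+54+54+73+11+20+144+103 = 633 → 02 79.
Outer hash (recomputed tag): sum = 102+92+92+92+92+92+2+121 = 685 → 02 ad.
Recomputed tag = 02ad; claimed = 76ad → mismatch.

invalid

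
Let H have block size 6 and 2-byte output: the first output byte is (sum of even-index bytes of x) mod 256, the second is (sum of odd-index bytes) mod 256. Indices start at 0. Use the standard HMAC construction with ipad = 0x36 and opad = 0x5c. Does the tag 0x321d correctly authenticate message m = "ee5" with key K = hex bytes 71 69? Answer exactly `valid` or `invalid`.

valid

Key hex bytes 71 69 is 2 bytes ≤ B = 6; zero-pad to 6 bytes: K' = 71 69 00 00 00 00.
K' ⊕ ipad = 47 5f 36 36 36 36; K' ⊕ opad = 2d 35 5c 5c 5c 5c.
Inner hash: even-index sum = 333 mod 256 = 77; odd-index sum = 304 mod 256 = 48 → 4d 30.
Outer hash (recomputed tag): even-index sum = 306 mod 256 = 50; odd-index sum = 285 mod 256 = 29 → 32 1d.
Recomputed tag = 321d; claimed = 321d → match.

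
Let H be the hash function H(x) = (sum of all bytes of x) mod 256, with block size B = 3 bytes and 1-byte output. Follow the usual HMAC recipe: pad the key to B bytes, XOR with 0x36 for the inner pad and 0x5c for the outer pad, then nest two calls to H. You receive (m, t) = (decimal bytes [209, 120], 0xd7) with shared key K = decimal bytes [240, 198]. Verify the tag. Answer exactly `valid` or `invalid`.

Key decimal bytes [240, 198] = f0 c6 is 2 bytes ≤ B = 3; zero-pad to 3 bytes: K' = f0 c6 00.
K' ⊕ ipad = c6 f0 36; K' ⊕ opad = ac 9a 5c.
Inner hash: sum = 198+240+54+209+120 = 821; mod 256 = 53 → 35.
Outer hash (recomputed tag): sum = 172+154+92+53 = 471; mod 256 = 215 → d7.
Recomputed tag = d7; claimed = d7 → match.

valid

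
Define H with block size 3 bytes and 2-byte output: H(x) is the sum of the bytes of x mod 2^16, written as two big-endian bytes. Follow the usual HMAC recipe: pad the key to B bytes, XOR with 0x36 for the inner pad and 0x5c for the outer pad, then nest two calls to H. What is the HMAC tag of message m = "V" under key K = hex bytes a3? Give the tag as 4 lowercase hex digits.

020f

Key hex bytes a3 is 1 byte ≤ B = 3; zero-pad to 3 bytes: K' = a3 00 00.
K' ⊕ ipad = 95 36 36.  K' ⊕ opad = ff 5c 5c.
Inner input = (K'⊕ipad) ∥ m = 95 36 36 ∥ 56.
Inner hash: sum = 149+54+54+86 = 343 → 01 57.
Outer input = (K'⊕opad) ∥ inner = ff 5c 5c ∥ 01 57.
Outer hash (tag): sum = 255+92+92+1+87 = 527 → 02 0f.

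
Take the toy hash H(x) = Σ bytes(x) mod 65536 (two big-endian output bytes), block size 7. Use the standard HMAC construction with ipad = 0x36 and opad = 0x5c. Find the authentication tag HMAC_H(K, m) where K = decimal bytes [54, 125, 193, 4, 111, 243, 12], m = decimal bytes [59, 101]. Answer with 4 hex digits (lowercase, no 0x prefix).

Key decimal bytes [54, 125, 193, 4, 111, 243, 12] = 36 7d c1 04 6f f3 0c is exactly B = 7 bytes: K' = 36 7d c1 04 6f f3 0c.
K' ⊕ ipad = 00 4b f7 32 59 c5 3a.  K' ⊕ opad = 6a 21 9d 58 33 af 50.
Inner input = (K'⊕ipad) ∥ m = 00 4b f7 32 59 c5 3a ∥ 3b 65.
Inner hash: sum = 0+75+247+50+89+197+58+59+101 = 876 → 03 6c.
Outer input = (K'⊕opad) ∥ inner = 6a 21 9d 58 33 af 50 ∥ 03 6c.
Outer hash (tag): sum = 106+33+157+88+51+175+80+3+108 = 801 → 03 21.

0321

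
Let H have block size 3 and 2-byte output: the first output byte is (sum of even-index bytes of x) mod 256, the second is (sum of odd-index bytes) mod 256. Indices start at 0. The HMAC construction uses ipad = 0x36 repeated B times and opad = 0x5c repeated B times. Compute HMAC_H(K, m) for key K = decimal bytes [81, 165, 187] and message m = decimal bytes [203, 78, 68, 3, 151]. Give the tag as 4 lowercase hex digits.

2d3e

Key decimal bytes [81, 165, 187] = 51 a5 bb is exactly B = 3 bytes: K' = 51 a5 bb.
K' ⊕ ipad = 67 93 8d.  K' ⊕ opad = 0d f9 e7.
Inner input = (K'⊕ipad) ∥ m = 67 93 8d ∥ cb 4e 44 03 97.
Inner hash: even-index sum = 325 mod 256 = 69; odd-index sum = 569 mod 256 = 57 → 45 39.
Outer input = (K'⊕opad) ∥ inner = 0d f9 e7 ∥ 45 39.
Outer hash (tag): even-index sum = 301 mod 256 = 45; odd-index sum = 318 mod 256 = 62 → 2d 3e.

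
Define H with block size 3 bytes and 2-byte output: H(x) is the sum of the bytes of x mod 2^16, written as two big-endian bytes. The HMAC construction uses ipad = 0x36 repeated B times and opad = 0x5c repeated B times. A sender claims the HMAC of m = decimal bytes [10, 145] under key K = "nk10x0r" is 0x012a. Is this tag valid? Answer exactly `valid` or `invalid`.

Key "nk10x0r" = 6e 6b 31 30 78 30 72 is 7 bytes > B = 3, so hash it first: H(key) = 02 54, then zero-pad to 3 bytes: K' = 02 54 00.
K' ⊕ ipad = 34 62 36; K' ⊕ opad = 5e 08 5c.
Inner hash: sum = 52+98+54+10+145 = 359 → 01 67.
Outer hash (recomputed tag): sum = 94+8+92+1+103 = 298 → 01 2a.
Recomputed tag = 012a; claimed = 012a → match.

valid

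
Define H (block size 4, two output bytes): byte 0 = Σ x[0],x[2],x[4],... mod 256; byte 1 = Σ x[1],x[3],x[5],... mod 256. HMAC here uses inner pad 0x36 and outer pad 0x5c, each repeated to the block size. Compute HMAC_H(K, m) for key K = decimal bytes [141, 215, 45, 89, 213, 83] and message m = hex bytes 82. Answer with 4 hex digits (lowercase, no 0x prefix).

Key decimal bytes [141, 215, 45, 89, 213, 83] = 8d d7 2d 59 d5 53 is 6 bytes > B = 4, so hash it first: H(key) = 8f 83, then zero-pad to 4 bytes: K' = 8f 83 00 00.
K' ⊕ ipad = b9 b5 36 36.  K' ⊕ opad = d3 df 5c 5c.
Inner input = (K'⊕ipad) ∥ m = b9 b5 36 36 ∥ 82.
Inner hash: even-index sum = 369 mod 256 = 113; odd-index sum = 235 mod 256 = 235 → 71 eb.
Outer input = (K'⊕opad) ∥ inner = d3 df 5c 5c ∥ 71 eb.
Outer hash (tag): even-index sum = 416 mod 256 = 160; odd-index sum = 550 mod 256 = 38 → a0 26.

a026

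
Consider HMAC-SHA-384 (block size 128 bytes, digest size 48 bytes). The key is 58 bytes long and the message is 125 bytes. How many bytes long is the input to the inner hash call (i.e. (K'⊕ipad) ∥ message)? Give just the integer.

Key is 58 ≤ 128 bytes, zero-padded: |K'| = 128.
Inner input = (K'⊕ipad) ∥ m → 128 + 125 = 253 bytes.

253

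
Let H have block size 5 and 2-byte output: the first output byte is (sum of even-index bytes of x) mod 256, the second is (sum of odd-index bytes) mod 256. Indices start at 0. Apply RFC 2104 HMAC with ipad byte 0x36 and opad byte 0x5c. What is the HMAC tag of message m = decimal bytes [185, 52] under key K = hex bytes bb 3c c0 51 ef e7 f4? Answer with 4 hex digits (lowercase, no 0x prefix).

Key hex bytes bb 3c c0 51 ef e7 f4 is 7 bytes > B = 5, so hash it first: H(key) = 5e 74, then zero-pad to 5 bytes: K' = 5e 74 00 00 00.
K' ⊕ ipad = 68 42 36 36 36.  K' ⊕ opad = 02 28 5c 5c 5c.
Inner input = (K'⊕ipad) ∥ m = 68 42 36 36 36 ∥ b9 34.
Inner hash: even-index sum = 264 mod 256 = 8; odd-index sum = 305 mod 256 = 49 → 08 31.
Outer input = (K'⊕opad) ∥ inner = 02 28 5c 5c 5c ∥ 08 31.
Outer hash (tag): even-index sum = 235 mod 256 = 235; odd-index sum = 140 mod 256 = 140 → eb 8c.

eb8c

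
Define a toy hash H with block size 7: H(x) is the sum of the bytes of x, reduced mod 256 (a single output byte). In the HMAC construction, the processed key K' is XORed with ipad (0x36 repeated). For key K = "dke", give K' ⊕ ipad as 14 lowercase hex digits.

Key "dke" = 64 6b 65 is 3 bytes ≤ B = 7; zero-pad to 7 bytes: K' = 64 6b 65 00 00 00 00.
XOR each byte with 0x36: 64⊕36=52, 6b⊕36=5d, 65⊕36=53, 00⊕36=36, 00⊕36=36, 00⊕36=36, 00⊕36=36.

525d5336363636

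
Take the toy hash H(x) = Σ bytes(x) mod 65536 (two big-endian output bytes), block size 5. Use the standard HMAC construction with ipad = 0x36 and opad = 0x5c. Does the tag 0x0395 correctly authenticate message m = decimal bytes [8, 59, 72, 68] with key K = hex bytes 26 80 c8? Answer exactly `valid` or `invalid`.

Key hex bytes 26 80 c8 is 3 bytes ≤ B = 5; zero-pad to 5 bytes: K' = 26 80 c8 00 00.
K' ⊕ ipad = 10 b6 fe 36 36; K' ⊕ opad = 7a dc 94 5c 5c.
Inner hash: sum = 16+182+254+54+54+8+59+72+68 = 767 → 02 ff.
Outer hash (recomputed tag): sum = 122+220+148+92+92+2+255 = 931 → 03 a3.
Recomputed tag = 03a3; claimed = 0395 → mismatch.

invalid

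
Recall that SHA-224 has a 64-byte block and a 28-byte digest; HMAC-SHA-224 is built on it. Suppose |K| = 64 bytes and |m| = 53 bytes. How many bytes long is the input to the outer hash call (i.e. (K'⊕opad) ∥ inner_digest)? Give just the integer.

Key is 64 ≤ 64 bytes, zero-padded: |K'| = 64.
Outer input = (K'⊕opad) ∥ H(inner) → 64 + 28 = 92 bytes.

92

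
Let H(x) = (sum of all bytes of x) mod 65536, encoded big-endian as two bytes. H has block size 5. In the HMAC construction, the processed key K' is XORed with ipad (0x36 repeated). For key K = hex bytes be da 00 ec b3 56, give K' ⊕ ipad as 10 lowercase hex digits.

Key hex bytes be da 00 ec b3 56 is 6 bytes > B = 5, so hash it first: H(key) = 03 8d, then zero-pad to 5 bytes: K' = 03 8d 00 00 00.
XOR each byte with 0x36: 03⊕36=35, 8d⊕36=bb, 00⊕36=36, 00⊕36=36, 00⊕36=36.

35bb363636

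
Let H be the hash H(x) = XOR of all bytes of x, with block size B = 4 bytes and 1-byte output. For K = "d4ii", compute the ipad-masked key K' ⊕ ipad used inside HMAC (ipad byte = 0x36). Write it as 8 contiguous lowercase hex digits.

Key "d4ii" = 64 34 69 69 is exactly B = 4 bytes: K' = 64 34 69 69.
XOR each byte with 0x36: 64⊕36=52, 34⊕36=02, 69⊕36=5f, 69⊕36=5f.

52025f5f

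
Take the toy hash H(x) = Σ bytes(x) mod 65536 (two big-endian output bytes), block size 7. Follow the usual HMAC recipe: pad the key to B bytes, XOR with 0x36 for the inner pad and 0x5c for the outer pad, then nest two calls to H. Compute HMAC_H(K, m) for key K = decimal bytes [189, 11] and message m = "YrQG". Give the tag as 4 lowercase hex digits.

0340

Key decimal bytes [189, 11] = bd 0b is 2 bytes ≤ B = 7; zero-pad to 7 bytes: K' = bd 0b 00 00 00 00 00.
K' ⊕ ipad = 8b 3d 36 36 36 36 36.  K' ⊕ opad = e1 57 5c 5c 5c 5c 5c.
Inner input = (K'⊕ipad) ∥ m = 8b 3d 36 36 36 36 36 ∥ 59 72 51 47.
Inner hash: sum = 139+61+54+54+54+54+54+89+114+81+71 = 825 → 03 39.
Outer input = (K'⊕opad) ∥ inner = e1 57 5c 5c 5c 5c 5c ∥ 03 39.
Outer hash (tag): sum = 225+87+92+92+92+92+92+3+57 = 832 → 03 40.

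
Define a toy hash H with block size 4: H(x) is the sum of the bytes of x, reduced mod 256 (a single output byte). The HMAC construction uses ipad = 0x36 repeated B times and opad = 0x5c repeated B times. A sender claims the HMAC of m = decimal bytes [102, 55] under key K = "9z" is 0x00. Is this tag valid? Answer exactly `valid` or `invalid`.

invalid

Key "9z" = 39 7a is 2 bytes ≤ B = 4; zero-pad to 4 bytes: K' = 39 7a 00 00.
K' ⊕ ipad = 0f 4c 36 36; K' ⊕ opad = 65 26 5c 5c.
Inner hash: sum = 15+76+54+54+102+55 = 356; mod 256 = 100 → 64.
Outer hash (recomputed tag): sum = 101+38+92+92+100 = 423; mod 256 = 167 → a7.
Recomputed tag = a7; claimed = 00 → mismatch.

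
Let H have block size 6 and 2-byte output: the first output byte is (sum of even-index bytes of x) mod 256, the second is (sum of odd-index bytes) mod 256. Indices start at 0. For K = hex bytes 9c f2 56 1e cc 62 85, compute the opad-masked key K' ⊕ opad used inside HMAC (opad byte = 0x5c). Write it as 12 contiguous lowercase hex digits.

1f2e5c5c5c5c

Key hex bytes 9c f2 56 1e cc 62 85 is 7 bytes > B = 6, so hash it first: H(key) = 43 72, then zero-pad to 6 bytes: K' = 43 72 00 00 00 00.
XOR each byte with 0x5c: 43⊕5c=1f, 72⊕5c=2e, 00⊕5c=5c, 00⊕5c=5c, 00⊕5c=5c, 00⊕5c=5c.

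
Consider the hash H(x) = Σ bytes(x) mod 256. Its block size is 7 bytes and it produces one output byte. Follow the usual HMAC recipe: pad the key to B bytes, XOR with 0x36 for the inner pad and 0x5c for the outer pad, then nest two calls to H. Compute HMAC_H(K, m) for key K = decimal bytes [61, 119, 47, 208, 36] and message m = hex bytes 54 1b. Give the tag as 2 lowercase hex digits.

f3

Key decimal bytes [61, 119, 47, 208, 36] = 3d 77 2f d0 24 is 5 bytes ≤ B = 7; zero-pad to 7 bytes: K' = 3d 77 2f d0 24 00 00.
K' ⊕ ipad = 0b 41 19 e6 12 36 36.  K' ⊕ opad = 61 2b 73 8c 78 5c 5c.
Inner input = (K'⊕ipad) ∥ m = 0b 41 19 e6 12 36 36 ∥ 54 1b.
Inner hash: sum = 11+65+25+230+18+54+54+84+27 = 568; mod 256 = 56 → 38.
Outer input = (K'⊕opad) ∥ inner = 61 2b 73 8c 78 5c 5c ∥ 38.
Outer hash (tag): sum = 97+43+115+140+120+92+92+56 = 755; mod 256 = 243 → f3.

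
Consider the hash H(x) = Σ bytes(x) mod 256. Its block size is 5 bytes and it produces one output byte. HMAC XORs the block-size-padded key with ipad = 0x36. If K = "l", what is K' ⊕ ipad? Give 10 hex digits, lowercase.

5a36363636

Key "l" = 6c is 1 byte ≤ B = 5; zero-pad to 5 bytes: K' = 6c 00 00 00 00.
XOR each byte with 0x36: 6c⊕36=5a, 00⊕36=36, 00⊕36=36, 00⊕36=36, 00⊕36=36.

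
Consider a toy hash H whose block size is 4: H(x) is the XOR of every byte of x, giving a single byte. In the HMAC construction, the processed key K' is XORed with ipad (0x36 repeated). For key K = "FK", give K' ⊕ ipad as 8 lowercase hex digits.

707d3636

Key "FK" = 46 4b is 2 bytes ≤ B = 4; zero-pad to 4 bytes: K' = 46 4b 00 00.
XOR each byte with 0x36: 46⊕36=70, 4b⊕36=7d, 00⊕36=36, 00⊕36=36.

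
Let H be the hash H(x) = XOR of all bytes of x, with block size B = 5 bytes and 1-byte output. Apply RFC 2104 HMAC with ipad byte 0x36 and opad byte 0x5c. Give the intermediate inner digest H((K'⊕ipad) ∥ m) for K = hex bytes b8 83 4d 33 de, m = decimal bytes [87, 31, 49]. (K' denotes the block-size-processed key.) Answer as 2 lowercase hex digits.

Key hex bytes b8 83 4d 33 de is exactly B = 5 bytes: K' = b8 83 4d 33 de.
K' ⊕ ipad = 8e b5 7b 05 e8.
Inner input = 8e b5 7b 05 e8 ∥ 57 1f 31.
Inner hash: XOR 8e⊕b5⊕7b⊕05⊕e8⊕57⊕1f⊕31 = d4.

d4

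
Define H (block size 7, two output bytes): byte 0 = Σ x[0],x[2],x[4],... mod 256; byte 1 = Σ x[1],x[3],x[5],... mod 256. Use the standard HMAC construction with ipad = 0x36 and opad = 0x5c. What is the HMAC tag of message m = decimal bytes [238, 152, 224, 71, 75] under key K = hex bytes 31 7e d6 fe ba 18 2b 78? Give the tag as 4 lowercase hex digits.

Key hex bytes 31 7e d6 fe ba 18 2b 78 is 8 bytes > B = 7, so hash it first: H(key) = ec 0c, then zero-pad to 7 bytes: K' = ec 0c 00 00 00 00 00.
K' ⊕ ipad = da 3a 36 36 36 36 36.  K' ⊕ opad = b0 50 5c 5c 5c 5c 5c.
Inner input = (K'⊕ipad) ∥ m = da 3a 36 36 36 36 36 ∥ ee 98 e0 47 4b.
Inner hash: even-index sum = 603 mod 256 = 91; odd-index sum = 703 mod 256 = 191 → 5b bf.
Outer input = (K'⊕opad) ∥ inner = b0 50 5c 5c 5c 5c 5c ∥ 5b bf.
Outer hash (tag): even-index sum = 643 mod 256 = 131; odd-index sum = 355 mod 256 = 99 → 83 63.

8363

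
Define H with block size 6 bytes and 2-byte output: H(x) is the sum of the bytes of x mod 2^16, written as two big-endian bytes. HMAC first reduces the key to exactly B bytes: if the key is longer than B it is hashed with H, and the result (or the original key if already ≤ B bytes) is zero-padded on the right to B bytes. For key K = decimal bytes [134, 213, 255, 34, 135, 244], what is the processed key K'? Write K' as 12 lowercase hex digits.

86d5ff2287f4

Key decimal bytes [134, 213, 255, 34, 135, 244] = 86 d5 ff 22 87 f4 is exactly B = 6 bytes: K' = 86 d5 ff 22 87 f4.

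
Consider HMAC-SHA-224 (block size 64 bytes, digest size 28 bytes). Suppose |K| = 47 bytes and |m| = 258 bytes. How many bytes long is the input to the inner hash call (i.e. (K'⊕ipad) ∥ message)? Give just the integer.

Key is 47 ≤ 64 bytes, zero-padded: |K'| = 64.
Inner input = (K'⊕ipad) ∥ m → 64 + 258 = 322 bytes.

322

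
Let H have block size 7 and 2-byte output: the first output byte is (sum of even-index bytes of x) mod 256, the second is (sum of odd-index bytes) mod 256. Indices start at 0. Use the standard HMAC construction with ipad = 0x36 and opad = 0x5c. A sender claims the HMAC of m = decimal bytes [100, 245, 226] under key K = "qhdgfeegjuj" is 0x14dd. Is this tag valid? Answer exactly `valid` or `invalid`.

valid

Key "qhdgfeegjuj" = 71 68 64 67 66 65 65 67 6a 75 6a is 11 bytes > B = 7, so hash it first: H(key) = 74 10, then zero-pad to 7 bytes: K' = 74 10 00 00 00 00 00.
K' ⊕ ipad = 42 26 36 36 36 36 36; K' ⊕ opad = 28 4c 5c 5c 5c 5c 5c.
Inner hash: even-index sum = 473 mod 256 = 217; odd-index sum = 472 mod 256 = 216 → d9 d8.
Outer hash (recomputed tag): even-index sum = 532 mod 256 = 20; odd-index sum = 477 mod 256 = 221 → 14 dd.
Recomputed tag = 14dd; claimed = 14dd → match.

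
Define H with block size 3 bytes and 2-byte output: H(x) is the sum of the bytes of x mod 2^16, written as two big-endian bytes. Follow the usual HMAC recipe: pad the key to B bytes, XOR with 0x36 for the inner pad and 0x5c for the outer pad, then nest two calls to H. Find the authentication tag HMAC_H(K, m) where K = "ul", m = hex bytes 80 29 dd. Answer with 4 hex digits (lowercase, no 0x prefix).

Key "ul" = 75 6c is 2 bytes ≤ B = 3; zero-pad to 3 bytes: K' = 75 6c 00.
K' ⊕ ipad = 43 5a 36.  K' ⊕ opad = 29 30 5c.
Inner input = (K'⊕ipad) ∥ m = 43 5a 36 ∥ 80 29 dd.
Inner hash: sum = 67+90+54+128+41+221 = 601 → 02 59.
Outer input = (K'⊕opad) ∥ inner = 29 30 5c ∥ 02 59.
Outer hash (tag): sum = 41+48+92+2+89 = 272 → 01 10.

0110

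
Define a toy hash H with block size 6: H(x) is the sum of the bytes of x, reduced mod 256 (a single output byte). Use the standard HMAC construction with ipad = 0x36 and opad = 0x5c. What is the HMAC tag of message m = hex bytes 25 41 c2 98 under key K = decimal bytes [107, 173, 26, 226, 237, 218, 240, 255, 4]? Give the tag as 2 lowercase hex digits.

Key decimal bytes [107, 173, 26, 226, 237, 218, 240, 255, 4] = 6b ad 1a e2 ed da f0 ff 04 is 9 bytes > B = 6, so hash it first: H(key) = ce, then zero-pad to 6 bytes: K' = ce 00 00 00 00 00.
K' ⊕ ipad = f8 36 36 36 36 36.  K' ⊕ opad = 92 5c 5c 5c 5c 5c.
Inner input = (K'⊕ipad) ∥ m = f8 36 36 36 36 36 ∥ 25 41 c2 98.
Inner hash: sum = 248+54+54+54+54+54+37+65+194+152 = 966; mod 256 = 198 → c6.
Outer input = (K'⊕opad) ∥ inner = 92 5c 5c 5c 5c 5c ∥ c6.
Outer hash (tag): sum = 146+92+92+92+92+92+198 = 804; mod 256 = 36 → 24.

24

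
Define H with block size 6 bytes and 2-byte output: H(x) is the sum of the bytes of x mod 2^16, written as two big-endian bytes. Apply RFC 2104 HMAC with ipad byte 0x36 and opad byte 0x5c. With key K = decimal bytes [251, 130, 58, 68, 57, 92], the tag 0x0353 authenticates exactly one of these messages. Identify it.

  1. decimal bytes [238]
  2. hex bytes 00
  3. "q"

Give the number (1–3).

Key decimal bytes [251, 130, 58, 68, 57, 92] = fb 82 3a 44 39 5c is exactly B = 6 bytes: K' = fb 82 3a 44 39 5c.
K' ⊕ ipad = cd b4 0c 72 0f 6a; K' ⊕ opad = a7 de 66 18 65 00.
m1: inner = H(cd b4 0c 72 0f 6a ee) = 03 66; tag = H(a7 de 66 18 65 00 03 66) = 02d1
m2: inner = H(cd b4 0c 72 0f 6a 00) = 02 78; tag = H(a7 de 66 18 65 00 02 78) = 02e2
m3: inner = H(cd b4 0c 72 0f 6a 71) = 02 e9; tag = H(a7 de 66 18 65 00 02 e9) = 0353 ← matches

3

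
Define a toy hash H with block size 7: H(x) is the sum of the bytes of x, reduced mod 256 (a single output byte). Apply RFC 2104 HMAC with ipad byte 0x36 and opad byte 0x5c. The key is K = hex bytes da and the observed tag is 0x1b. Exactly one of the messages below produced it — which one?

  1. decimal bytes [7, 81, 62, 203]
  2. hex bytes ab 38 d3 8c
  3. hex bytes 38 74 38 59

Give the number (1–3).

Key hex bytes da is 1 byte ≤ B = 7; zero-pad to 7 bytes: K' = da 00 00 00 00 00 00.
K' ⊕ ipad = ec 36 36 36 36 36 36; K' ⊕ opad = 86 5c 5c 5c 5c 5c 5c.
m1: inner = H(ec 36 36 36 36 36 36 07 51 3e cb) = 91; tag = H(86 5c 5c 5c 5c 5c 5c 91) = 3f
m2: inner = H(ec 36 36 36 36 36 36 ab 38 d3 8c) = 72; tag = H(86 5c 5c 5c 5c 5c 5c 72) = 20
m3: inner = H(ec 36 36 36 36 36 36 38 74 38 59) = 6d; tag = H(86 5c 5c 5c 5c 5c 5c 6d) = 1b ← matches

3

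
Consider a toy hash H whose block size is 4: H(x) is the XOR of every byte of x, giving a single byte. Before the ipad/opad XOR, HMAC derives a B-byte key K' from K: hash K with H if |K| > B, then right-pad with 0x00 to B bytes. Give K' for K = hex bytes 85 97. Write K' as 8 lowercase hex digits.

85970000

Key hex bytes 85 97 is 2 bytes ≤ B = 4; zero-pad to 4 bytes: K' = 85 97 00 00.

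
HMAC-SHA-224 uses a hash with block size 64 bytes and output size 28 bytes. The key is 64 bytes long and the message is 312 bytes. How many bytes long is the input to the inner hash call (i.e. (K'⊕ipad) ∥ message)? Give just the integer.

Key is 64 ≤ 64 bytes, zero-padded: |K'| = 64.
Inner input = (K'⊕ipad) ∥ m → 64 + 312 = 376 bytes.

376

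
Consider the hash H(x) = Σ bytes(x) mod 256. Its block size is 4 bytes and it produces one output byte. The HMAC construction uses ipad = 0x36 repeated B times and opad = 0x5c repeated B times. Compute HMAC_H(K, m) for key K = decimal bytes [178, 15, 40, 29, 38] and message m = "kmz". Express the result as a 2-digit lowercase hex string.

Key decimal bytes [178, 15, 40, 29, 38] = b2 0f 28 1d 26 is 5 bytes > B = 4, so hash it first: H(key) = 2c, then zero-pad to 4 bytes: K' = 2c 00 00 00.
K' ⊕ ipad = 1a 36 36 36.  K' ⊕ opad = 70 5c 5c 5c.
Inner input = (K'⊕ipad) ∥ m = 1a 36 36 36 ∥ 6b 6d 7a.
Inner hash: sum = 26+54+54+54+107+109+122 = 526; mod 256 = 14 → 0e.
Outer input = (K'⊕opad) ∥ inner = 70 5c 5c 5c ∥ 0e.
Outer hash (tag): sum = 112+92+92+92+14 = 402; mod 256 = 146 → 92.

92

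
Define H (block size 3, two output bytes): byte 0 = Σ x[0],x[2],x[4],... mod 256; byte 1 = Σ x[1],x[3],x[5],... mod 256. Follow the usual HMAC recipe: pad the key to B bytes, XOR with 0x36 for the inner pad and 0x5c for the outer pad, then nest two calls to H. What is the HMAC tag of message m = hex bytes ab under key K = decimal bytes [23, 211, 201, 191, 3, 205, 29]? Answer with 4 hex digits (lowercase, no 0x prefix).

Key decimal bytes [23, 211, 201, 191, 3, 205, 29] = 17 d3 c9 bf 03 cd 1d is 7 bytes > B = 3, so hash it first: H(key) = 00 5f, then zero-pad to 3 bytes: K' = 00 5f 00.
K' ⊕ ipad = 36 69 36.  K' ⊕ opad = 5c 03 5c.
Inner input = (K'⊕ipad) ∥ m = 36 69 36 ∥ ab.
Inner hash: even-index sum = 108 mod 256 = 108; odd-index sum = 276 mod 256 = 20 → 6c 14.
Outer input = (K'⊕opad) ∥ inner = 5c 03 5c ∥ 6c 14.
Outer hash (tag): even-index sum = 204 mod 256 = 204; odd-index sum = 111 mod 256 = 111 → cc 6f.

cc6f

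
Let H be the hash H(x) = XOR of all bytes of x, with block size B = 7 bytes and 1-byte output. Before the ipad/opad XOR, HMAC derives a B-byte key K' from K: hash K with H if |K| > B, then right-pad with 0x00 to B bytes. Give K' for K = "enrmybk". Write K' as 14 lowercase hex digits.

Key "enrmybk" = 65 6e 72 6d 79 62 6b is exactly B = 7 bytes: K' = 65 6e 72 6d 79 62 6b.

656e726d79626b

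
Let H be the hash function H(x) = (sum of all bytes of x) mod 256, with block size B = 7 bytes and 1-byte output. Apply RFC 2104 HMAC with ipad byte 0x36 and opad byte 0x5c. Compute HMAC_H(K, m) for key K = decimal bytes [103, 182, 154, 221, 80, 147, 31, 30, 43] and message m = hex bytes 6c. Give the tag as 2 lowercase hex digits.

44

Key decimal bytes [103, 182, 154, 221, 80, 147, 31, 30, 43] = 67 b6 9a dd 50 93 1f 1e 2b is 9 bytes > B = 7, so hash it first: H(key) = df, then zero-pad to 7 bytes: K' = df 00 00 00 00 00 00.
K' ⊕ ipad = e9 36 36 36 36 36 36.  K' ⊕ opad = 83 5c 5c 5c 5c 5c 5c.
Inner input = (K'⊕ipad) ∥ m = e9 36 36 36 36 36 36 ∥ 6c.
Inner hash: sum = 233+54+54+54+54+54+54+108 = 665; mod 256 = 153 → 99.
Outer input = (K'⊕opad) ∥ inner = 83 5c 5c 5c 5c 5c 5c ∥ 99.
Outer hash (tag): sum = 131+92+92+92+92+92+92+153 = 836; mod 256 = 68 → 44.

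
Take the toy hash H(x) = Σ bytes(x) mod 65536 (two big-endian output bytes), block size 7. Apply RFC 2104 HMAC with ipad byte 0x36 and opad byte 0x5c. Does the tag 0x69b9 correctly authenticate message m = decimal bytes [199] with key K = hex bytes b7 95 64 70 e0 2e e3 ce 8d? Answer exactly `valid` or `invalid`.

Key hex bytes b7 95 64 70 e0 2e e3 ce 8d is 9 bytes > B = 7, so hash it first: H(key) = 05 6c, then zero-pad to 7 bytes: K' = 05 6c 00 00 00 00 00.
K' ⊕ ipad = 33 5a 36 36 36 36 36; K' ⊕ opad = 59 30 5c 5c 5c 5c 5c.
Inner hash: sum = 51+90+54+54+54+54+54+199 = 610 → 02 62.
Outer hash (recomputed tag): sum = 89+48+92+92+92+92+92+2+98 = 697 → 02 b9.
Recomputed tag = 02b9; claimed = 69b9 → mismatch.

invalid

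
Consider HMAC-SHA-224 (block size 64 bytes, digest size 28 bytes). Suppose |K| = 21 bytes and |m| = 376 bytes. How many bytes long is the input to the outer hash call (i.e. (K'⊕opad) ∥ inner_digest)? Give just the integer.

Key is 21 ≤ 64 bytes, zero-padded: |K'| = 64.
Outer input = (K'⊕opad) ∥ H(inner) → 64 + 28 = 92 bytes.

92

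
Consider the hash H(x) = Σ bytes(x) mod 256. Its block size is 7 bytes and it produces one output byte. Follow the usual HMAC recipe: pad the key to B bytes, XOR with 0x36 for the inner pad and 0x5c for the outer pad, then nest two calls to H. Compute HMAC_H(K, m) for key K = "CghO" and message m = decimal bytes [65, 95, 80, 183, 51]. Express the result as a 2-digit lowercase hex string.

ce

Key "CghO" = 43 67 68 4f is 4 bytes ≤ B = 7; zero-pad to 7 bytes: K' = 43 67 68 4f 00 00 00.
K' ⊕ ipad = 75 51 5e 79 36 36 36.  K' ⊕ opad = 1f 3b 34 13 5c 5c 5c.
Inner input = (K'⊕ipad) ∥ m = 75 51 5e 79 36 36 36 ∥ 41 5f 50 b7 33.
Inner hash: sum = 117+81+94+121+54+54+54+65+95+80+183+51 = 1049; mod 256 = 25 → 19.
Outer input = (K'⊕opad) ∥ inner = 1f 3b 34 13 5c 5c 5c ∥ 19.
Outer hash (tag): sum = 31+59+52+19+92+92+92+25 = 462; mod 256 = 206 → ce.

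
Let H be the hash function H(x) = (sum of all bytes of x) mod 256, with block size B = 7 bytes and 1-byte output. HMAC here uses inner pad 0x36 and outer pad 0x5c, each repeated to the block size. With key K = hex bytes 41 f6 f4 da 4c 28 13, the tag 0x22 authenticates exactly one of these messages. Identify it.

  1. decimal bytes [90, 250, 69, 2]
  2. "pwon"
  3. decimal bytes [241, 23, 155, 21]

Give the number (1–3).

Key hex bytes 41 f6 f4 da 4c 28 13 is exactly B = 7 bytes: K' = 41 f6 f4 da 4c 28 13.
K' ⊕ ipad = 77 c0 c2 ec 7a 1e 25; K' ⊕ opad = 1d aa a8 86 10 74 4f.
m1: inner = H(77 c0 c2 ec 7a 1e 25 5a fa 45 02) = 3d; tag = H(1d aa a8 86 10 74 4f 3d) = 05
m2: inner = H(77 c0 c2 ec 7a 1e 25 70 77 6f 6e) = 66; tag = H(1d aa a8 86 10 74 4f 66) = 2e
m3: inner = H(77 c0 c2 ec 7a 1e 25 f1 17 9b 15) = 5a; tag = H(1d aa a8 86 10 74 4f 5a) = 22 ← matches

3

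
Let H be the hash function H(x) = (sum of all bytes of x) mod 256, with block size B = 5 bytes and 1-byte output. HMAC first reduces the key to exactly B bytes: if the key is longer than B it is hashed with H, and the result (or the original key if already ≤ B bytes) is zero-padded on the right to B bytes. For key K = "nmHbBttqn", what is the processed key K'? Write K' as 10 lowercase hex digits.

8e00000000

|K| = 9 > B = 5, so first hash the key.
H(K): sum = 110+109+72+98+66+116+116+113+110 = 910; mod 256 = 142 → 8e.
Zero-pad H(K) = 8e to 5 bytes: K' = 8e 00 00 00 00.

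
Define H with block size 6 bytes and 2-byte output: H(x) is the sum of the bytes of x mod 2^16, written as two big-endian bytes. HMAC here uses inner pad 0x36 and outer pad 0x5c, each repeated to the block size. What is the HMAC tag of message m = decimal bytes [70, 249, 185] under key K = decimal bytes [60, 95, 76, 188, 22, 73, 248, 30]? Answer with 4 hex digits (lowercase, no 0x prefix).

0249

Key decimal bytes [60, 95, 76, 188, 22, 73, 248, 30] = 3c 5f 4c bc 16 49 f8 1e is 8 bytes > B = 6, so hash it first: H(key) = 03 18, then zero-pad to 6 bytes: K' = 03 18 00 00 00 00.
K' ⊕ ipad = 35 2e 36 36 36 36.  K' ⊕ opad = 5f 44 5c 5c 5c 5c.
Inner input = (K'⊕ipad) ∥ m = 35 2e 36 36 36 36 ∥ 46 f9 b9.
Inner hash: sum = 53+46+54+54+54+54+70+249+185 = 819 → 03 33.
Outer input = (K'⊕opad) ∥ inner = 5f 44 5c 5c 5c 5c ∥ 03 33.
Outer hash (tag): sum = 95+68+92+92+92+92+3+51 = 585 → 02 49.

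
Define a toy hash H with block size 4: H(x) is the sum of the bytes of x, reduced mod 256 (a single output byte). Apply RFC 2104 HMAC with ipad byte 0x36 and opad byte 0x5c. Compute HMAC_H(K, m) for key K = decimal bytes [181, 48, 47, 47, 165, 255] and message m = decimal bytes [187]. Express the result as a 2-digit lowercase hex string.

fd

Key decimal bytes [181, 48, 47, 47, 165, 255] = b5 30 2f 2f a5 ff is 6 bytes > B = 4, so hash it first: H(key) = e7, then zero-pad to 4 bytes: K' = e7 00 00 00.
K' ⊕ ipad = d1 36 36 36.  K' ⊕ opad = bb 5c 5c 5c.
Inner input = (K'⊕ipad) ∥ m = d1 36 36 36 ∥ bb.
Inner hash: sum = 209+54+54+54+187 = 558; mod 256 = 46 → 2e.
Outer input = (K'⊕opad) ∥ inner = bb 5c 5c 5c ∥ 2e.
Outer hash (tag): sum = 187+92+92+92+46 = 509; mod 256 = 253 → fd.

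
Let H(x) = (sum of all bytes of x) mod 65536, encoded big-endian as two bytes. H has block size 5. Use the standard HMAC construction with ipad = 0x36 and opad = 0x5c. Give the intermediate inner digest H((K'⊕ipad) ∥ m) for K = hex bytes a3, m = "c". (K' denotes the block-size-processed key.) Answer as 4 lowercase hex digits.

01d0

Key hex bytes a3 is 1 byte ≤ B = 5; zero-pad to 5 bytes: K' = a3 00 00 00 00.
K' ⊕ ipad = 95 36 36 36 36.
Inner input = 95 36 36 36 36 ∥ 63.
Inner hash: sum = 149+54+54+54+54+99 = 464 → 01 d0.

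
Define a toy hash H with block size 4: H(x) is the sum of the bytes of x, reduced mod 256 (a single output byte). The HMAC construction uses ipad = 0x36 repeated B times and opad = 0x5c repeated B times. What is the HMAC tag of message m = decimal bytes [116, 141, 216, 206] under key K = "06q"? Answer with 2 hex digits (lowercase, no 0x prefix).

89

Key "06q" = 30 36 71 is 3 bytes ≤ B = 4; zero-pad to 4 bytes: K' = 30 36 71 00.
K' ⊕ ipad = 06 00 47 36.  K' ⊕ opad = 6c 6a 2d 5c.
Inner input = (K'⊕ipad) ∥ m = 06 00 47 36 ∥ 74 8d d8 ce.
Inner hash: sum = 6+0+71+54+116+141+216+206 = 810; mod 256 = 42 → 2a.
Outer input = (K'⊕opad) ∥ inner = 6c 6a 2d 5c ∥ 2a.
Outer hash (tag): sum = 108+106+45+92+42 = 393; mod 256 = 137 → 89.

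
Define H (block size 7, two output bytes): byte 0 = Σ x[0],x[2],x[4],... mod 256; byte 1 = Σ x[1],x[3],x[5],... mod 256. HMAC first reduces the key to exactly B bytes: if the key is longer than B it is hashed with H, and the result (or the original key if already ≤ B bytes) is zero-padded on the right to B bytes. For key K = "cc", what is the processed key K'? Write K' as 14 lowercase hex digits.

Key "cc" = 63 63 is 2 bytes ≤ B = 7; zero-pad to 7 bytes: K' = 63 63 00 00 00 00 00.

63630000000000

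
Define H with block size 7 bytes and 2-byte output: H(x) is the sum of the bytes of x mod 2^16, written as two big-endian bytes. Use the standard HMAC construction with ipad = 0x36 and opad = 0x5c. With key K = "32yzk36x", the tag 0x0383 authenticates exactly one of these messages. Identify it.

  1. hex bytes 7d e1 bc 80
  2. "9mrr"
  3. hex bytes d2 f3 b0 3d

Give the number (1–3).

Key "32yzk36x" = 33 32 79 7a 6b 33 36 78 is 8 bytes > B = 7, so hash it first: H(key) = 02 a4, then zero-pad to 7 bytes: K' = 02 a4 00 00 00 00 00.
K' ⊕ ipad = 34 92 36 36 36 36 36; K' ⊕ opad = 5e f8 5c 5c 5c 5c 5c.
m1: inner = H(34 92 36 36 36 36 36 7d e1 bc 80) = 04 6e; tag = H(5e f8 5c 5c 5c 5c 5c 04 6e) = 0394
m2: inner = H(34 92 36 36 36 36 36 39 6d 72 72) = 03 5e; tag = H(5e f8 5c 5c 5c 5c 5c 03 5e) = 0383 ← matches
m3: inner = H(34 92 36 36 36 36 36 d2 f3 b0 3d) = 04 86; tag = H(5e f8 5c 5c 5c 5c 5c 04 86) = 03ac

2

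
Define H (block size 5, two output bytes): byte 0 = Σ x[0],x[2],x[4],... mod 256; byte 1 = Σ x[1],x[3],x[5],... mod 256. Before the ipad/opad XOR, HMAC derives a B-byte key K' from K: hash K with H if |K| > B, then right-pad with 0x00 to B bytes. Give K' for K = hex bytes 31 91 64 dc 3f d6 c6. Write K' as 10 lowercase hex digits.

9a43000000

|K| = 7 > B = 5, so first hash the key.
H(K): even-index sum = 410 mod 256 = 154; odd-index sum = 579 mod 256 = 67 → 9a 43.
Zero-pad H(K) = 9a 43 to 5 bytes: K' = 9a 43 00 00 00.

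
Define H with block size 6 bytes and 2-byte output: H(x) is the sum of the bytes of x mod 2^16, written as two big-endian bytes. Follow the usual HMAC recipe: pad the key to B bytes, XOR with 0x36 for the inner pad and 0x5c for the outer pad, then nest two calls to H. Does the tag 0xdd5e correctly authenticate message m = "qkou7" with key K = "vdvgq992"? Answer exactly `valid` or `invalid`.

invalid

Key "vdvgq992" = 76 64 76 67 71 39 39 32 is 8 bytes > B = 6, so hash it first: H(key) = 02 cc, then zero-pad to 6 bytes: K' = 02 cc 00 00 00 00.
K' ⊕ ipad = 34 fa 36 36 36 36; K' ⊕ opad = 5e 90 5c 5c 5c 5c.
Inner hash: sum = 52+250+54+54+54+54+113+107+111+117+55 = 1021 → 03 fd.
Outer hash (recomputed tag): sum = 94+144+92+92+92+92+3+253 = 862 → 03 5e.
Recomputed tag = 035e; claimed = dd5e → mismatch.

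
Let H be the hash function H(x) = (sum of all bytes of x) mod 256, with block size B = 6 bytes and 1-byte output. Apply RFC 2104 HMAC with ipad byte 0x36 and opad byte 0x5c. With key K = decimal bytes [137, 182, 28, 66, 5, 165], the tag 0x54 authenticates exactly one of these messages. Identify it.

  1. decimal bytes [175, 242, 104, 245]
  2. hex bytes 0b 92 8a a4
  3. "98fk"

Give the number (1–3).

3

Key decimal bytes [137, 182, 28, 66, 5, 165] = 89 b6 1c 42 05 a5 is exactly B = 6 bytes: K' = 89 b6 1c 42 05 a5.
K' ⊕ ipad = bf 80 2a 74 33 93; K' ⊕ opad = d5 ea 40 1e 59 f9.
m1: inner = H(bf 80 2a 74 33 93 af f2 68 f5) = a1; tag = H(d5 ea 40 1e 59 f9 a1) = 10
m2: inner = H(bf 80 2a 74 33 93 0b 92 8a a4) = 6e; tag = H(d5 ea 40 1e 59 f9 6e) = dd
m3: inner = H(bf 80 2a 74 33 93 39 38 66 6b) = e5; tag = H(d5 ea 40 1e 59 f9 e5) = 54 ← matches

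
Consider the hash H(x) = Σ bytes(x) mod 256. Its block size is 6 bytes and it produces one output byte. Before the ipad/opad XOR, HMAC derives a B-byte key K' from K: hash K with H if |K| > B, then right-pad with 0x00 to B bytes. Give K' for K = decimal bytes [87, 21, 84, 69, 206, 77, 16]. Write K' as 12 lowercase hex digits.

300000000000

|K| = 7 > B = 6, so first hash the key.
H(K): sum = 87+21+84+69+206+77+16 = 560; mod 256 = 48 → 30.
Zero-pad H(K) = 30 to 6 bytes: K' = 30 00 00 00 00 00.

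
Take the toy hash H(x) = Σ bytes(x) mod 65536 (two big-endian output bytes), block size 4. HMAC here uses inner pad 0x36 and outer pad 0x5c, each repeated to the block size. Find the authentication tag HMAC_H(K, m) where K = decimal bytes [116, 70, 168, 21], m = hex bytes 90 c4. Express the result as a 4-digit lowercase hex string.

0248

Key decimal bytes [116, 70, 168, 21] = 74 46 a8 15 is exactly B = 4 bytes: K' = 74 46 a8 15.
K' ⊕ ipad = 42 70 9e 23.  K' ⊕ opad = 28 1a f4 49.
Inner input = (K'⊕ipad) ∥ m = 42 70 9e 23 ∥ 90 c4.
Inner hash: sum = 66+112+158+35+144+196 = 711 → 02 c7.
Outer input = (K'⊕opad) ∥ inner = 28 1a f4 49 ∥ 02 c7.
Outer hash (tag): sum = 40+26+244+73+2+199 = 584 → 02 48.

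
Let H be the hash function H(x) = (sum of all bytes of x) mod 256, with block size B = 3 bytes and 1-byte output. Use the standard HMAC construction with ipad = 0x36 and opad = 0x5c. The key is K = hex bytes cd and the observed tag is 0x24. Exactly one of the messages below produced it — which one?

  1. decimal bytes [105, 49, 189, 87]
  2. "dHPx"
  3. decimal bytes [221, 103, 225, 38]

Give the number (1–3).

Key hex bytes cd is 1 byte ≤ B = 3; zero-pad to 3 bytes: K' = cd 00 00.
K' ⊕ ipad = fb 36 36; K' ⊕ opad = 91 5c 5c.
m1: inner = H(fb 36 36 69 31 bd 57) = 15; tag = H(91 5c 5c 15) = 5e
m2: inner = H(fb 36 36 64 48 50 78) = db; tag = H(91 5c 5c db) = 24 ← matches
m3: inner = H(fb 36 36 dd 67 e1 26) = b2; tag = H(91 5c 5c b2) = fb

2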